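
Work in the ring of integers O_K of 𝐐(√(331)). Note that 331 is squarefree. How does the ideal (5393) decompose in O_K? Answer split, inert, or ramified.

Since 331 ≢ 1 mod 4, the ring of integers is ℤ[√331] with discriminant 4·331 = 1324.
disc(K) = 1324 is not divisible by 5393; 5393 is unramified.
Legendre symbol by Euler's criterion: (331/5393) ≡ 331^2696 ≡ 5392 (mod 5393), i.e. (331/5393) = -1.
(331/5393) = -1, so 5393 is inert.

remains prime (inert)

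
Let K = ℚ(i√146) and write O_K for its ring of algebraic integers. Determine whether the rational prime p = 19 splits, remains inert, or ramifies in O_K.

19 splits in O_K

-146 mod 4 = 2, hence disc K = 4·(-146) = -584 and O_K = ℤ[√-146].
19 ∤ -584, so 19 is unramified.
Legendre symbol by Euler's criterion: (-146/19) ≡ (-146)^9 ≡ 1 (mod 19), i.e. (-146/19) = 1.
Legendre symbol 1 ⇒ 19 is split.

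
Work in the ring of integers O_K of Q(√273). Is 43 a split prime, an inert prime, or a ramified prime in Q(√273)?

split — (43) = 𝔭₁𝔭₂ with 𝔭₁ ≠ 𝔭₂

d = 273 ≡ 1 (mod 4), so O_K = ℤ[(1+√273)/2] and disc(K) = d = 273.
disc(K) = 273 is not divisible by 43; 43 is unramified.
Compute (273/43) via Euler: 15^((43-1)/2) mod 43 = 1, so (273/43) = 1.
(273/43) = 1, so 43 splits.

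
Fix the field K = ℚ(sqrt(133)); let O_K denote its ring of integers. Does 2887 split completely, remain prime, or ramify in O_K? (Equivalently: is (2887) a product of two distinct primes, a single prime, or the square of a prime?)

p splits

133 mod 4 = 1, hence disc K = 133 and O_K = ℤ[(1+√133)/2].
Since gcd(2887, 133) = 1 the prime 2887 does not ramify.
Compute (133/2887) via Euler: 133^((2887-1)/2) mod 2887 = 1, so (133/2887) = 1.
(133/2887) = 1, so 2887 splits.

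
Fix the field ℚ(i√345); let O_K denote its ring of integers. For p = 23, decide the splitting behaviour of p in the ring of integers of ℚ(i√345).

Since -345 ≢ 1 mod 4, the ring of integers is ℤ[√-345] with discriminant 4·(-345) = -1380.
Ramification test: 23 | -1380. The prime 23 ramifies in K.

p ramifies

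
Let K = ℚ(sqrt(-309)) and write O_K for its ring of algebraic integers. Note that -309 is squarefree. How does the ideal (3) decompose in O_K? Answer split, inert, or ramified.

Since -309 ≢ 1 mod 4, the ring of integers is ℤ[√-309] with discriminant 4·(-309) = -1236.
Ramification test: 3 | -1236. The prime 3 ramifies in K.

ramified — (3) = 𝔭²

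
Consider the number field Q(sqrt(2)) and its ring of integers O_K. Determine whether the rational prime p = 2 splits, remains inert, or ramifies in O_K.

2 is ramified

d = 2 ≡ 2 (mod 4), so O_K = ℤ[√2] and disc(K) = 4d = 8.
disc(K) = 8 = 2·4, so p = 2 is ramified.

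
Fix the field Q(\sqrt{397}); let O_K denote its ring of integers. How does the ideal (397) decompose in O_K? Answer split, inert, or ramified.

d = 397 ≡ 1 (mod 4), so O_K = ℤ[(1+√397)/2] and disc(K) = d = 397.
397 divides disc(K) = 397, so 397 ramifies.

p ramifies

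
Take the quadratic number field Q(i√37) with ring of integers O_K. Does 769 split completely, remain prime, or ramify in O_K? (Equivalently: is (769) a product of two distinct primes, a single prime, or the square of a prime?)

-37 mod 4 = 3, hence disc K = 4·(-37) = -148 and O_K = ℤ[√-37].
Since gcd(769, -148) = 1 the prime 769 does not ramify.
(-37/769) = 732^384 mod 769 = 768, giving Legendre symbol -1.
(-37/769) = -1, so 769 is inert.

p is inert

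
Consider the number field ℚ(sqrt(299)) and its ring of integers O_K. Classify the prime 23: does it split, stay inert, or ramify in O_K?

p ramifies

d = 299 ≡ 3 (mod 4), so O_K = ℤ[√299] and disc(K) = 4d = 1196.
23 divides disc(K) = 1196, so 23 ramifies.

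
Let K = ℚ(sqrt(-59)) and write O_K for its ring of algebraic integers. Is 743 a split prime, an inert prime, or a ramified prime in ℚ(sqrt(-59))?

split

d = -59 ≡ 1 (mod 4), so O_K = ℤ[(1+√-59)/2] and disc(K) = d = -59.
disc(K) = -59 is not divisible by 743; 743 is unramified.
Legendre symbol by Euler's criterion: (-59/743) ≡ (-59)^371 ≡ 1 (mod 743), i.e. (-59/743) = 1.
d is a quadratic residue mod p, hence 743 splits in O_K.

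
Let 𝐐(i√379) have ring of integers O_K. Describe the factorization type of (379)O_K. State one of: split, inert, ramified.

-379 mod 4 = 1, hence disc K = -379 and O_K = ℤ[(1+√-379)/2].
Ramification test: 379 | -379. The prime 379 ramifies in K.

ramifies in O_K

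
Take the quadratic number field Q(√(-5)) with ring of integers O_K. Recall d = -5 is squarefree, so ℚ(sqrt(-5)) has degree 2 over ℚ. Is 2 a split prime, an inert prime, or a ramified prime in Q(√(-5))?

Since -5 ≢ 1 mod 4, the ring of integers is ℤ[√-5] with discriminant 4·(-5) = -20.
disc(K) = -20 = 2·(-10), so p = 2 is ramified.

ramified — (2) = 𝔭²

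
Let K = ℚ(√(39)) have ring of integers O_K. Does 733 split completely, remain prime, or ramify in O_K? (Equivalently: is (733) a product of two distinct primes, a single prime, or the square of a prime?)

d = 39 ≡ 3 (mod 4), so O_K = ℤ[√39] and disc(K) = 4d = 156.
733 ∤ 156, so 733 is unramified.
Compute (39/733) via Euler: 39^((733-1)/2) mod 733 = 732, so (39/733) = -1.
Legendre symbol -1 ⇒ 733 is inert.

inert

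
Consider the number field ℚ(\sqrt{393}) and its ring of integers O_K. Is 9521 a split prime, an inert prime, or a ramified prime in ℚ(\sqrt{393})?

inert

Since 393 ≡ 1 mod 4, the ring of integers is ℤ[(1+√393)/2] with discriminant 393.
9521 ∤ 393, so 9521 is unramified.
(393/9521) = 393^4760 mod 9521 = 9520, giving Legendre symbol -1.
d is a non-residue mod p, hence 9521 remains inert in O_K.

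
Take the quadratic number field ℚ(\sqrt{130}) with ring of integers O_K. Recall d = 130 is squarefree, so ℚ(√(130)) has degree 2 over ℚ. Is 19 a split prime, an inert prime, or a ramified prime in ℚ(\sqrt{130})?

p splits

d = 130 ≡ 2 (mod 4), so O_K = ℤ[√130] and disc(K) = 4d = 520.
Since gcd(19, 520) = 1 the prime 19 does not ramify.
Euler's criterion: 130^9 mod 19 = 1. Thus (130|19) = 1.
(130/19) = 1, so 19 splits.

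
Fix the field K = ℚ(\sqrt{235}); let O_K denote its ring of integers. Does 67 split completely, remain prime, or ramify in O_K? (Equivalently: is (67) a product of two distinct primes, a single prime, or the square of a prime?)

Since 235 ≢ 1 mod 4, the ring of integers is ℤ[√235] with discriminant 4·235 = 940.
disc(K) = 940 is not divisible by 67; 67 is unramified.
Euler's criterion: 235^33 mod 67 = 66. Thus (235|67) = -1.
(235/67) = -1, so 67 is inert.

67 remains inert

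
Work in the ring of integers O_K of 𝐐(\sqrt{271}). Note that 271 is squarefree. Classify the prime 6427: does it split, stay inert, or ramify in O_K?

d = 271 ≡ 3 (mod 4), so O_K = ℤ[√271] and disc(K) = 4d = 1084.
Since gcd(6427, 1084) = 1 the prime 6427 does not ramify.
Legendre symbol by Euler's criterion: (271/6427) ≡ 271^3213 ≡ 1 (mod 6427), i.e. (271/6427) = 1.
d is a quadratic residue mod p, hence 6427 splits in O_K.

split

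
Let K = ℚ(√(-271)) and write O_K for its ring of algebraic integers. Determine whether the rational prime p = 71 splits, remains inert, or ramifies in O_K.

inert — (71) stays prime in O_K

Since -271 ≡ 1 mod 4, the ring of integers is ℤ[(1+√-271)/2] with discriminant -271.
Since gcd(71, -271) = 1 the prime 71 does not ramify.
Legendre symbol by Euler's criterion: (-271/71) ≡ (-271)^35 ≡ 70 (mod 71), i.e. (-271/71) = -1.
(-271/71) = -1, so 71 is inert.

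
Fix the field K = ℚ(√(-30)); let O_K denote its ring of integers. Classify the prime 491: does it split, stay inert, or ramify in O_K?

491 splits in O_K

Since -30 ≢ 1 mod 4, the ring of integers is ℤ[√-30] with discriminant 4·(-30) = -120.
Since gcd(491, -120) = 1 the prime 491 does not ramify.
Compute (-30/491) via Euler: 461^((491-1)/2) mod 491 = 1, so (-30/491) = 1.
(-30/491) = 1, so 491 splits.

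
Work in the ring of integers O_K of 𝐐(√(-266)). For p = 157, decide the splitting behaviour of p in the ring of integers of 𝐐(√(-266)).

-266 mod 4 = 2, hence disc K = 4·(-266) = -1064 and O_K = ℤ[√-266].
disc(K) = -1064 is not divisible by 157; 157 is unramified.
Compute (-266/157) via Euler: 48^((157-1)/2) mod 157 = 1, so (-266/157) = 1.
(-266/157) = 1, so 157 splits.

p splits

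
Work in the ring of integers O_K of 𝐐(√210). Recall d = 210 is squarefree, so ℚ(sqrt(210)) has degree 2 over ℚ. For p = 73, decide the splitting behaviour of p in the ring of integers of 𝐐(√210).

p splits

210 mod 4 = 2, hence disc K = 4·210 = 840 and O_K = ℤ[√210].
73 ∤ 840, so 73 is unramified.
(210/73) = 64^36 mod 73 = 1, giving Legendre symbol 1.
(210/73) = 1, so 73 splits.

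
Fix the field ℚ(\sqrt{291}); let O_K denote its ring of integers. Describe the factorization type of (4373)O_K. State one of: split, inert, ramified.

p is inert

Since 291 ≢ 1 mod 4, the ring of integers is ℤ[√291] with discriminant 4·291 = 1164.
Since gcd(4373, 1164) = 1 the prime 4373 does not ramify.
Compute (291/4373) via Euler: 291^((4373-1)/2) mod 4373 = 4372, so (291/4373) = -1.
d is a non-residue mod p, hence 4373 remains inert in O_K.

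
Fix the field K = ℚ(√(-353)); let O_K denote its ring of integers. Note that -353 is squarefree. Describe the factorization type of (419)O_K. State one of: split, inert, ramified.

splits completely

-353 mod 4 = 3, hence disc K = 4·(-353) = -1412 and O_K = ℤ[√-353].
419 ∤ -1412, so 419 is unramified.
Euler's criterion: (-353)^209 mod 419 = 1. Thus (-353|419) = 1.
Legendre symbol 1 ⇒ 419 is split.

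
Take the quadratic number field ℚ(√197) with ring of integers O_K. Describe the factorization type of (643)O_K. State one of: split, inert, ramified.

inert — (643) stays prime in O_K

Since 197 ≡ 1 mod 4, the ring of integers is ℤ[(1+√197)/2] with discriminant 197.
Since gcd(643, 197) = 1 the prime 643 does not ramify.
Euler's criterion: 197^321 mod 643 = 642. Thus (197|643) = -1.
d is a non-residue mod p, hence 643 remains inert in O_K.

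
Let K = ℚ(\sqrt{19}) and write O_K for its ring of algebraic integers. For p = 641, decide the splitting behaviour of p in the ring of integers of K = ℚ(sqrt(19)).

d = 19 ≡ 3 (mod 4), so O_K = ℤ[√19] and disc(K) = 4d = 76.
disc(K) = 76 is not divisible by 641; 641 is unramified.
Compute (19/641) via Euler: 19^((641-1)/2) mod 641 = 640, so (19/641) = -1.
(19/641) = -1, so 641 is inert.

641 remains inert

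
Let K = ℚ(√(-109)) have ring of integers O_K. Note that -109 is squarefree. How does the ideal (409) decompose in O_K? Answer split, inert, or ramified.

p splits

-109 mod 4 = 3, hence disc K = 4·(-109) = -436 and O_K = ℤ[√-109].
Since gcd(409, -436) = 1 the prime 409 does not ramify.
Legendre symbol by Euler's criterion: (-109/409) ≡ (-109)^204 ≡ 1 (mod 409), i.e. (-109/409) = 1.
d is a quadratic residue mod p, hence 409 splits in O_K.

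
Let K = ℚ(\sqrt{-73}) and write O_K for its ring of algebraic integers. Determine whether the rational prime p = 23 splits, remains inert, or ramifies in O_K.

Since -73 ≢ 1 mod 4, the ring of integers is ℤ[√-73] with discriminant 4·(-73) = -292.
disc(K) = -292 is not divisible by 23; 23 is unramified.
Compute (-73/23) via Euler: 19^((23-1)/2) mod 23 = 22, so (-73/23) = -1.
d is a non-residue mod p, hence 23 remains inert in O_K.

inert — (23) stays prime in O_K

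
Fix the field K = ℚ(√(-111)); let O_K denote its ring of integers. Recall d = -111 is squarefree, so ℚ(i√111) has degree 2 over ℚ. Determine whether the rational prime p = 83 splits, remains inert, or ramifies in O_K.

-111 mod 4 = 1, hence disc K = -111 and O_K = ℤ[(1+√-111)/2].
disc(K) = -111 is not divisible by 83; 83 is unramified.
(-111/83) = 55^41 mod 83 = 82, giving Legendre symbol -1.
Legendre symbol -1 ⇒ 83 is inert.

remains prime (inert)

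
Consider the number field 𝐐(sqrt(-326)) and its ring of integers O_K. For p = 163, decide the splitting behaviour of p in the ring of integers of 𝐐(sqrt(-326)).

d = -326 ≡ 2 (mod 4), so O_K = ℤ[√-326] and disc(K) = 4d = -1304.
163 divides disc(K) = -1304, so 163 ramifies.

163 is ramified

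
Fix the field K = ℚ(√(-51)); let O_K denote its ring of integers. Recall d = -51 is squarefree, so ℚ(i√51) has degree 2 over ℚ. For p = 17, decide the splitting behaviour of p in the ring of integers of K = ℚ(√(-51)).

ramified

d = -51 ≡ 1 (mod 4), so O_K = ℤ[(1+√-51)/2] and disc(K) = d = -51.
17 divides disc(K) = -51, so 17 ramifies.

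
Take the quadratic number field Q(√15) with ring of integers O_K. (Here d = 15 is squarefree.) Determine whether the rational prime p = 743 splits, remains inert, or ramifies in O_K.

15 mod 4 = 3, hence disc K = 4·15 = 60 and O_K = ℤ[√15].
disc(K) = 60 is not divisible by 743; 743 is unramified.
Compute (15/743) via Euler: 15^((743-1)/2) mod 743 = 742, so (15/743) = -1.
(15/743) = -1, so 743 is inert.

inert — (743) stays prime in O_K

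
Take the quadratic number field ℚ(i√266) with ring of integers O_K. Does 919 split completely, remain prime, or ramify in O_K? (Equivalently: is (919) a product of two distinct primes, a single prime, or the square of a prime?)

d = -266 ≡ 2 (mod 4), so O_K = ℤ[√-266] and disc(K) = 4d = -1064.
disc(K) = -1064 is not divisible by 919; 919 is unramified.
Legendre symbol by Euler's criterion: (-266/919) ≡ (-266)^459 ≡ 918 (mod 919), i.e. (-266/919) = -1.
Legendre symbol -1 ⇒ 919 is inert.

inert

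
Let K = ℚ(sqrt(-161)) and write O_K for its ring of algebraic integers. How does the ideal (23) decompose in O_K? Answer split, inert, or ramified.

Since -161 ≢ 1 mod 4, the ring of integers is ℤ[√-161] with discriminant 4·(-161) = -644.
23 divides disc(K) = -644, so 23 ramifies.

ramifies in O_K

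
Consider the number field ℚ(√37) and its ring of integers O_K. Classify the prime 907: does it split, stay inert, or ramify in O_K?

d = 37 ≡ 1 (mod 4), so O_K = ℤ[(1+√37)/2] and disc(K) = d = 37.
disc(K) = 37 is not divisible by 907; 907 is unramified.
Compute (37/907) via Euler: 37^((907-1)/2) mod 907 = 906, so (37/907) = -1.
d is a non-residue mod p, hence 907 remains inert in O_K.

remains prime (inert)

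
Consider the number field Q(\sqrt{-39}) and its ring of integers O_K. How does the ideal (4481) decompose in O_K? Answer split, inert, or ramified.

Since -39 ≡ 1 mod 4, the ring of integers is ℤ[(1+√-39)/2] with discriminant -39.
Since gcd(4481, -39) = 1 the prime 4481 does not ramify.
Compute (-39/4481) via Euler: 4442^((4481-1)/2) mod 4481 = 4480, so (-39/4481) = -1.
d is a non-residue mod p, hence 4481 remains inert in O_K.

p is inert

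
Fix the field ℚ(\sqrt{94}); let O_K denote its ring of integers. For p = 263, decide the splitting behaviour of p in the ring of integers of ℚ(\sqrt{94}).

inert

d = 94 ≡ 2 (mod 4), so O_K = ℤ[√94] and disc(K) = 4d = 376.
Since gcd(263, 376) = 1 the prime 263 does not ramify.
Euler's criterion: 94^131 mod 263 = 262. Thus (94|263) = -1.
d is a non-residue mod p, hence 263 remains inert in O_K.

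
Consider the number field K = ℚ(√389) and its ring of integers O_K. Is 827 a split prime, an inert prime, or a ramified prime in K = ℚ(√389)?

827 splits in O_K

Since 389 ≡ 1 mod 4, the ring of integers is ℤ[(1+√389)/2] with discriminant 389.
Since gcd(827, 389) = 1 the prime 827 does not ramify.
Legendre symbol by Euler's criterion: (389/827) ≡ 389^413 ≡ 1 (mod 827), i.e. (389/827) = 1.
d is a quadratic residue mod p, hence 827 splits in O_K.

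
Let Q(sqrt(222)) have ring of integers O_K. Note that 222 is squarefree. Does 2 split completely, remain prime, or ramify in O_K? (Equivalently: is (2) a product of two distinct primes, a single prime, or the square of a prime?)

Since 222 ≢ 1 mod 4, the ring of integers is ℤ[√222] with discriminant 4·222 = 888.
2 divides disc(K) = 888, so 2 ramifies.

p ramifies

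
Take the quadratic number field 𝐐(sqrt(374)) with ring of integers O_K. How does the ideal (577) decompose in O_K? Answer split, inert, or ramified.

split — (577) = 𝔭₁𝔭₂ with 𝔭₁ ≠ 𝔭₂

Since 374 ≢ 1 mod 4, the ring of integers is ℤ[√374] with discriminant 4·374 = 1496.
577 ∤ 1496, so 577 is unramified.
(374/577) = 374^288 mod 577 = 1, giving Legendre symbol 1.
d is a quadratic residue mod p, hence 577 splits in O_K.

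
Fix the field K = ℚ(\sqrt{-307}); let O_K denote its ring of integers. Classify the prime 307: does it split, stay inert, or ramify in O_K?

-307 mod 4 = 1, hence disc K = -307 and O_K = ℤ[(1+√-307)/2].
Ramification test: 307 | -307. The prime 307 ramifies in K.

ramifies in O_K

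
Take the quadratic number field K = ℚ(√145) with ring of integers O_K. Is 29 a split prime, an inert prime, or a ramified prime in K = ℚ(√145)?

29 is ramified

145 mod 4 = 1, hence disc K = 145 and O_K = ℤ[(1+√145)/2].
disc(K) = 145 = 29·5, so p = 29 is ramified.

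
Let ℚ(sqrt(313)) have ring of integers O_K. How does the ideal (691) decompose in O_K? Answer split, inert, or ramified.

313 mod 4 = 1, hence disc K = 313 and O_K = ℤ[(1+√313)/2].
691 ∤ 313, so 691 is unramified.
Legendre symbol by Euler's criterion: (313/691) ≡ 313^345 ≡ 690 (mod 691), i.e. (313/691) = -1.
Legendre symbol -1 ⇒ 691 is inert.

691 remains inert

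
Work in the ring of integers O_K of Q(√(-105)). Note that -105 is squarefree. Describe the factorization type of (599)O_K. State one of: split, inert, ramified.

d = -105 ≡ 3 (mod 4), so O_K = ℤ[√-105] and disc(K) = 4d = -420.
disc(K) = -420 is not divisible by 599; 599 is unramified.
Euler's criterion: (-105)^299 mod 599 = 1. Thus (-105|599) = 1.
Legendre symbol 1 ⇒ 599 is split.

splits completely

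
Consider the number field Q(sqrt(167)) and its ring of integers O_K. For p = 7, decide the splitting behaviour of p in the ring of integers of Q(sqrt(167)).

167 mod 4 = 3, hence disc K = 4·167 = 668 and O_K = ℤ[√167].
7 ∤ 668, so 7 is unramified.
Compute (167/7) via Euler: 6^((7-1)/2) mod 7 = 6, so (167/7) = -1.
Legendre symbol -1 ⇒ 7 is inert.

remains prime (inert)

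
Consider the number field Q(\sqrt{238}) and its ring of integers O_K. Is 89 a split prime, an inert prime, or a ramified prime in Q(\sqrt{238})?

Since 238 ≢ 1 mod 4, the ring of integers is ℤ[√238] with discriminant 4·238 = 952.
Since gcd(89, 952) = 1 the prime 89 does not ramify.
Euler's criterion: 238^44 mod 89 = 88. Thus (238|89) = -1.
Legendre symbol -1 ⇒ 89 is inert.

remains prime (inert)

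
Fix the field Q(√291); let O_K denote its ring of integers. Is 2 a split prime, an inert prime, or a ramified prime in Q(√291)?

291 mod 4 = 3, hence disc K = 4·291 = 1164 and O_K = ℤ[√291].
disc(K) = 1164 = 2·582, so p = 2 is ramified.

p ramifies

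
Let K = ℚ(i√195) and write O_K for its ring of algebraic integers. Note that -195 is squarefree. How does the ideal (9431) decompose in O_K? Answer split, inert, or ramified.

split — (9431) = 𝔭₁𝔭₂ with 𝔭₁ ≠ 𝔭₂

Since -195 ≡ 1 mod 4, the ring of integers is ℤ[(1+√-195)/2] with discriminant -195.
disc(K) = -195 is not divisible by 9431; 9431 is unramified.
Euler's criterion: (-195)^4715 mod 9431 = 1. Thus (-195|9431) = 1.
Legendre symbol 1 ⇒ 9431 is split.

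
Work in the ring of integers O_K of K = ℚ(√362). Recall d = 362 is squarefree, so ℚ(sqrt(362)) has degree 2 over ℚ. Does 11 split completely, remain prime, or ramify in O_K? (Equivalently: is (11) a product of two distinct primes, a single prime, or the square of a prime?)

remains prime (inert)

362 mod 4 = 2, hence disc K = 4·362 = 1448 and O_K = ℤ[√362].
Since gcd(11, 1448) = 1 the prime 11 does not ramify.
(362/11) = 10^5 mod 11 = 10, giving Legendre symbol -1.
Legendre symbol -1 ⇒ 11 is inert.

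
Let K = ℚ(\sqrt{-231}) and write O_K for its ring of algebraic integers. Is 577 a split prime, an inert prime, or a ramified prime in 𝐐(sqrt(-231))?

p is inert

Since -231 ≡ 1 mod 4, the ring of integers is ℤ[(1+√-231)/2] with discriminant -231.
disc(K) = -231 is not divisible by 577; 577 is unramified.
Compute (-231/577) via Euler: 346^((577-1)/2) mod 577 = 576, so (-231/577) = -1.
Legendre symbol -1 ⇒ 577 is inert.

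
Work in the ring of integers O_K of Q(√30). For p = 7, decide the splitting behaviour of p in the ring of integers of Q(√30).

p splits

30 mod 4 = 2, hence disc K = 4·30 = 120 and O_K = ℤ[√30].
7 ∤ 120, so 7 is unramified.
Compute (30/7) via Euler: 2^((7-1)/2) mod 7 = 1, so (30/7) = 1.
Legendre symbol 1 ⇒ 7 is split.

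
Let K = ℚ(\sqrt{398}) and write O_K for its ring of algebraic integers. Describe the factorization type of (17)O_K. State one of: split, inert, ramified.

Since 398 ≢ 1 mod 4, the ring of integers is ℤ[√398] with discriminant 4·398 = 1592.
Since gcd(17, 1592) = 1 the prime 17 does not ramify.
Euler's criterion: 398^8 mod 17 = 16. Thus (398|17) = -1.
Legendre symbol -1 ⇒ 17 is inert.

p is inert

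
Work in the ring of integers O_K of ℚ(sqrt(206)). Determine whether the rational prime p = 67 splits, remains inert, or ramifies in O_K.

remains prime (inert)

d = 206 ≡ 2 (mod 4), so O_K = ℤ[√206] and disc(K) = 4d = 824.
67 ∤ 824, so 67 is unramified.
(206/67) = 5^33 mod 67 = 66, giving Legendre symbol -1.
d is a non-residue mod p, hence 67 remains inert in O_K.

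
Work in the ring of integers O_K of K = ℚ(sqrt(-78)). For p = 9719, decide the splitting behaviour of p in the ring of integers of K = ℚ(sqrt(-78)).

splits completely

d = -78 ≡ 2 (mod 4), so O_K = ℤ[√-78] and disc(K) = 4d = -312.
Since gcd(9719, -312) = 1 the prime 9719 does not ramify.
Compute (-78/9719) via Euler: 9641^((9719-1)/2) mod 9719 = 1, so (-78/9719) = 1.
d is a quadratic residue mod p, hence 9719 splits in O_K.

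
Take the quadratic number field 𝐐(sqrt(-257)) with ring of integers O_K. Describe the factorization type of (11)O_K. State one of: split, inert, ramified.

11 remains inert

d = -257 ≡ 3 (mod 4), so O_K = ℤ[√-257] and disc(K) = 4d = -1028.
11 ∤ -1028, so 11 is unramified.
Legendre symbol by Euler's criterion: (-257/11) ≡ (-257)^5 ≡ 10 (mod 11), i.e. (-257/11) = -1.
(-257/11) = -1, so 11 is inert.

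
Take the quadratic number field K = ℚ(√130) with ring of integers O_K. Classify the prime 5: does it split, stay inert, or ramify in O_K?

ramified

130 mod 4 = 2, hence disc K = 4·130 = 520 and O_K = ℤ[√130].
5 divides disc(K) = 520, so 5 ramifies.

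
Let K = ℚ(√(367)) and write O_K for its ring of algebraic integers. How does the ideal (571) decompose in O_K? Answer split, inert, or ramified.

inert

367 mod 4 = 3, hence disc K = 4·367 = 1468 and O_K = ℤ[√367].
571 ∤ 1468, so 571 is unramified.
Euler's criterion: 367^285 mod 571 = 570. Thus (367|571) = -1.
d is a non-residue mod p, hence 571 remains inert in O_K.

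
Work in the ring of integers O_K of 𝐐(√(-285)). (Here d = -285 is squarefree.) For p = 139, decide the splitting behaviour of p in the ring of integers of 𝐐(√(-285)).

Since -285 ≢ 1 mod 4, the ring of integers is ℤ[√-285] with discriminant 4·(-285) = -1140.
Since gcd(139, -1140) = 1 the prime 139 does not ramify.
(-285/139) = 132^69 mod 139 = 138, giving Legendre symbol -1.
Legendre symbol -1 ⇒ 139 is inert.

139 remains inert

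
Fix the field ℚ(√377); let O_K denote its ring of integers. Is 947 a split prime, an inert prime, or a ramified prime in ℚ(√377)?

d = 377 ≡ 1 (mod 4), so O_K = ℤ[(1+√377)/2] and disc(K) = d = 377.
Since gcd(947, 377) = 1 the prime 947 does not ramify.
Legendre symbol by Euler's criterion: (377/947) ≡ 377^473 ≡ 1 (mod 947), i.e. (377/947) = 1.
d is a quadratic residue mod p, hence 947 splits in O_K.

splits completely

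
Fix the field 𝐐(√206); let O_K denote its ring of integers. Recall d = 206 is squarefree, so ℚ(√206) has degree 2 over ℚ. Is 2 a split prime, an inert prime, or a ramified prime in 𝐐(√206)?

206 mod 4 = 2, hence disc K = 4·206 = 824 and O_K = ℤ[√206].
disc(K) = 824 = 2·412, so p = 2 is ramified.

p ramifies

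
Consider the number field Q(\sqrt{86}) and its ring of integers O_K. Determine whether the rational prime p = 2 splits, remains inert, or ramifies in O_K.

d = 86 ≡ 2 (mod 4), so O_K = ℤ[√86] and disc(K) = 4d = 344.
disc(K) = 344 = 2·172, so p = 2 is ramified.

2 is ramified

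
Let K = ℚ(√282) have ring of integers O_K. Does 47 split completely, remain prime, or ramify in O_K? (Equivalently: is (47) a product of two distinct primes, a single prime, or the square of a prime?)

47 is ramified

Since 282 ≢ 1 mod 4, the ring of integers is ℤ[√282] with discriminant 4·282 = 1128.
Ramification test: 47 | 1128. The prime 47 ramifies in K.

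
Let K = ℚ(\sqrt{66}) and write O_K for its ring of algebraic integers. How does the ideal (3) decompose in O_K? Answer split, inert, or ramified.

p ramifies

d = 66 ≡ 2 (mod 4), so O_K = ℤ[√66] and disc(K) = 4d = 264.
disc(K) = 264 = 3·88, so p = 3 is ramified.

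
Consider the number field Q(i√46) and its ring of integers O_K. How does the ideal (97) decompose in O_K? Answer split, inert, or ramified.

-46 mod 4 = 2, hence disc K = 4·(-46) = -184 and O_K = ℤ[√-46].
97 ∤ -184, so 97 is unramified.
(-46/97) = 51^48 mod 97 = 96, giving Legendre symbol -1.
d is a non-residue mod p, hence 97 remains inert in O_K.

p is inert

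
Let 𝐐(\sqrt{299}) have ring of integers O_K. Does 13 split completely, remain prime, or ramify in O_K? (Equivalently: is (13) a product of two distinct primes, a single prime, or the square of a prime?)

ramified

299 mod 4 = 3, hence disc K = 4·299 = 1196 and O_K = ℤ[√299].
13 divides disc(K) = 1196, so 13 ramifies.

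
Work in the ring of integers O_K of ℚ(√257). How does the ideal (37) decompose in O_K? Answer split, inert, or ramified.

d = 257 ≡ 1 (mod 4), so O_K = ℤ[(1+√257)/2] and disc(K) = d = 257.
Since gcd(37, 257) = 1 the prime 37 does not ramify.
(257/37) = 35^18 mod 37 = 36, giving Legendre symbol -1.
Legendre symbol -1 ⇒ 37 is inert.

p is inert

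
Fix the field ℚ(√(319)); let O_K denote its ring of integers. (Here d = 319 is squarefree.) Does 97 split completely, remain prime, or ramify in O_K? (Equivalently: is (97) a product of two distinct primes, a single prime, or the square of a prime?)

Since 319 ≢ 1 mod 4, the ring of integers is ℤ[√319] with discriminant 4·319 = 1276.
97 ∤ 1276, so 97 is unramified.
Legendre symbol by Euler's criterion: (319/97) ≡ 319^48 ≡ 96 (mod 97), i.e. (319/97) = -1.
Legendre symbol -1 ⇒ 97 is inert.

97 remains inert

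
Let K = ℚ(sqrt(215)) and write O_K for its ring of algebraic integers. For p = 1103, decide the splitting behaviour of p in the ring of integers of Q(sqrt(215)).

inert

Since 215 ≢ 1 mod 4, the ring of integers is ℤ[√215] with discriminant 4·215 = 860.
disc(K) = 860 is not divisible by 1103; 1103 is unramified.
Euler's criterion: 215^551 mod 1103 = 1102. Thus (215|1103) = -1.
(215/1103) = -1, so 1103 is inert.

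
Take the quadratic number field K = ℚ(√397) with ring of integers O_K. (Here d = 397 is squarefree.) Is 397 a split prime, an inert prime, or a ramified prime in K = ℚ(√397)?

Since 397 ≡ 1 mod 4, the ring of integers is ℤ[(1+√397)/2] with discriminant 397.
397 divides disc(K) = 397, so 397 ramifies.

397 is ramified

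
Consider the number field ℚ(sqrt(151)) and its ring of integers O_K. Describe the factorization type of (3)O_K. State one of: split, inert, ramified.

d = 151 ≡ 3 (mod 4), so O_K = ℤ[√151] and disc(K) = 4d = 604.
disc(K) = 604 is not divisible by 3; 3 is unramified.
Euler's criterion: 151^1 mod 3 = 1. Thus (151|3) = 1.
d is a quadratic residue mod p, hence 3 splits in O_K.

splits completely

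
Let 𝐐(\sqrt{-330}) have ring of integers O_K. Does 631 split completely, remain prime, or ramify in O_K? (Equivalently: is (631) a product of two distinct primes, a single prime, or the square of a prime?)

Since -330 ≢ 1 mod 4, the ring of integers is ℤ[√-330] with discriminant 4·(-330) = -1320.
631 ∤ -1320, so 631 is unramified.
(-330/631) = 301^315 mod 631 = 630, giving Legendre symbol -1.
(-330/631) = -1, so 631 is inert.

remains prime (inert)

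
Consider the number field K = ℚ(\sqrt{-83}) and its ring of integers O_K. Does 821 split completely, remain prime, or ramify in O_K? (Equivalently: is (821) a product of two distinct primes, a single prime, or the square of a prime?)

inert — (821) stays prime in O_K

-83 mod 4 = 1, hence disc K = -83 and O_K = ℤ[(1+√-83)/2].
821 ∤ -83, so 821 is unramified.
Legendre symbol by Euler's criterion: (-83/821) ≡ (-83)^410 ≡ 820 (mod 821), i.e. (-83/821) = -1.
d is a non-residue mod p, hence 821 remains inert in O_K.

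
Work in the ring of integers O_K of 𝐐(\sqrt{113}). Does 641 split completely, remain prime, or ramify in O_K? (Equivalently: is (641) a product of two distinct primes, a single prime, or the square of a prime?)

Since 113 ≡ 1 mod 4, the ring of integers is ℤ[(1+√113)/2] with discriminant 113.
disc(K) = 113 is not divisible by 641; 641 is unramified.
Compute (113/641) via Euler: 113^((641-1)/2) mod 641 = 640, so (113/641) = -1.
(113/641) = -1, so 641 is inert.

p is inert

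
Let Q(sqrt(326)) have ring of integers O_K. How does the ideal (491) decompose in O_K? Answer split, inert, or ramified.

Since 326 ≢ 1 mod 4, the ring of integers is ℤ[√326] with discriminant 4·326 = 1304.
Since gcd(491, 1304) = 1 the prime 491 does not ramify.
Legendre symbol by Euler's criterion: (326/491) ≡ 326^245 ≡ 490 (mod 491), i.e. (326/491) = -1.
(326/491) = -1, so 491 is inert.

remains prime (inert)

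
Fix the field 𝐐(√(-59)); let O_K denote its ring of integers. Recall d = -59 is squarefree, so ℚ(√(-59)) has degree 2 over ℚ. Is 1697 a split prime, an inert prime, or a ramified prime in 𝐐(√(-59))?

d = -59 ≡ 1 (mod 4), so O_K = ℤ[(1+√-59)/2] and disc(K) = d = -59.
1697 ∤ -59, so 1697 is unramified.
(-59/1697) = 1638^848 mod 1697 = 1, giving Legendre symbol 1.
d is a quadratic residue mod p, hence 1697 splits in O_K.

split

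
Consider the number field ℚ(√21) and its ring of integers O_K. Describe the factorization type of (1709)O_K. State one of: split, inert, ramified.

1709 remains inert

21 mod 4 = 1, hence disc K = 21 and O_K = ℤ[(1+√21)/2].
Since gcd(1709, 21) = 1 the prime 1709 does not ramify.
(21/1709) = 21^854 mod 1709 = 1708, giving Legendre symbol -1.
(21/1709) = -1, so 1709 is inert.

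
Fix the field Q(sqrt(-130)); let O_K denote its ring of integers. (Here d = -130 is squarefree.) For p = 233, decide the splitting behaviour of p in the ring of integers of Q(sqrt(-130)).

-130 mod 4 = 2, hence disc K = 4·(-130) = -520 and O_K = ℤ[√-130].
disc(K) = -520 is not divisible by 233; 233 is unramified.
(-130/233) = 103^116 mod 233 = 232, giving Legendre symbol -1.
(-130/233) = -1, so 233 is inert.

233 remains inert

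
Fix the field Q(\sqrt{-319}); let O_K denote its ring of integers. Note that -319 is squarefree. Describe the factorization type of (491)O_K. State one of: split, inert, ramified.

d = -319 ≡ 1 (mod 4), so O_K = ℤ[(1+√-319)/2] and disc(K) = d = -319.
Since gcd(491, -319) = 1 the prime 491 does not ramify.
(-319/491) = 172^245 mod 491 = 1, giving Legendre symbol 1.
(-319/491) = 1, so 491 splits.

p splits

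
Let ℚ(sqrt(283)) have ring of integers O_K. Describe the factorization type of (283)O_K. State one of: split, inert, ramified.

Since 283 ≢ 1 mod 4, the ring of integers is ℤ[√283] with discriminant 4·283 = 1132.
283 divides disc(K) = 1132, so 283 ramifies.

ramified — (283) = 𝔭²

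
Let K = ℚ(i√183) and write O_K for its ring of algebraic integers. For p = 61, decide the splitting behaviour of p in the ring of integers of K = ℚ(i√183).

-183 mod 4 = 1, hence disc K = -183 and O_K = ℤ[(1+√-183)/2].
Ramification test: 61 | -183. The prime 61 ramifies in K.

ramified — (61) = 𝔭²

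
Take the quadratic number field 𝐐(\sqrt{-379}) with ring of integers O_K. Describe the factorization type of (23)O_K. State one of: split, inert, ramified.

split — (23) = 𝔭₁𝔭₂ with 𝔭₁ ≠ 𝔭₂

Since -379 ≡ 1 mod 4, the ring of integers is ℤ[(1+√-379)/2] with discriminant -379.
23 ∤ -379, so 23 is unramified.
Legendre symbol by Euler's criterion: (-379/23) ≡ (-379)^11 ≡ 1 (mod 23), i.e. (-379/23) = 1.
(-379/23) = 1, so 23 splits.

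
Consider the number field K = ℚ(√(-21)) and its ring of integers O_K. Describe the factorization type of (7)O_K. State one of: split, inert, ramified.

ramifies in O_K

Since -21 ≢ 1 mod 4, the ring of integers is ℤ[√-21] with discriminant 4·(-21) = -84.
7 divides disc(K) = -84, so 7 ramifies.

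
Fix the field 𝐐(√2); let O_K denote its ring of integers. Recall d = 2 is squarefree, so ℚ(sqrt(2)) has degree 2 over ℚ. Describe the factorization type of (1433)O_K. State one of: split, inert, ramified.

split — (1433) = 𝔭₁𝔭₂ with 𝔭₁ ≠ 𝔭₂

2 mod 4 = 2, hence disc K = 4·2 = 8 and O_K = ℤ[√2].
1433 ∤ 8, so 1433 is unramified.
Legendre symbol by Euler's criterion: (2/1433) ≡ 2^716 ≡ 1 (mod 1433), i.e. (2/1433) = 1.
Legendre symbol 1 ⇒ 1433 is split.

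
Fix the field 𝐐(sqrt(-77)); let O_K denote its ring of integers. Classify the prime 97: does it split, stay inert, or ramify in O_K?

remains prime (inert)

d = -77 ≡ 3 (mod 4), so O_K = ℤ[√-77] and disc(K) = 4d = -308.
97 ∤ -308, so 97 is unramified.
(-77/97) = 20^48 mod 97 = 96, giving Legendre symbol -1.
d is a non-residue mod p, hence 97 remains inert in O_K.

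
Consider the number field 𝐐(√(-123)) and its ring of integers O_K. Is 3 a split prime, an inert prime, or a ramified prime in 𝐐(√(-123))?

Since -123 ≡ 1 mod 4, the ring of integers is ℤ[(1+√-123)/2] with discriminant -123.
disc(K) = -123 = 3·(-41), so p = 3 is ramified.

p ramifies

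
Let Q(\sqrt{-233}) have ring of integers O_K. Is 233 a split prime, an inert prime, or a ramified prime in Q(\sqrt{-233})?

233 is ramified

d = -233 ≡ 3 (mod 4), so O_K = ℤ[√-233] and disc(K) = 4d = -932.
233 divides disc(K) = -932, so 233 ramifies.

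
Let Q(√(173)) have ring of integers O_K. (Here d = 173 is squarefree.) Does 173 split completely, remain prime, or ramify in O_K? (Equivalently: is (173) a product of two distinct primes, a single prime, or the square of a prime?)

Since 173 ≡ 1 mod 4, the ring of integers is ℤ[(1+√173)/2] with discriminant 173.
173 divides disc(K) = 173, so 173 ramifies.

ramifies in O_K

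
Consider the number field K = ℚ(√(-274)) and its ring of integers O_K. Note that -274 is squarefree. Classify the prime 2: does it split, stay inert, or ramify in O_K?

Since -274 ≢ 1 mod 4, the ring of integers is ℤ[√-274] with discriminant 4·(-274) = -1096.
2 divides disc(K) = -1096, so 2 ramifies.

2 is ramified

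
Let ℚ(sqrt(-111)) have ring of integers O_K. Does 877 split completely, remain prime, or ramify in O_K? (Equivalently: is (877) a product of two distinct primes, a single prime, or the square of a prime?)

d = -111 ≡ 1 (mod 4), so O_K = ℤ[(1+√-111)/2] and disc(K) = d = -111.
877 ∤ -111, so 877 is unramified.
(-111/877) = 766^438 mod 877 = 1, giving Legendre symbol 1.
(-111/877) = 1, so 877 splits.

split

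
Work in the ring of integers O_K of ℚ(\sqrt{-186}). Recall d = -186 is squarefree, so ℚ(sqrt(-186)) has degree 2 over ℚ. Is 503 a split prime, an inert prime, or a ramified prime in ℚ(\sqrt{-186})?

p splits

-186 mod 4 = 2, hence disc K = 4·(-186) = -744 and O_K = ℤ[√-186].
disc(K) = -744 is not divisible by 503; 503 is unramified.
Legendre symbol by Euler's criterion: (-186/503) ≡ (-186)^251 ≡ 1 (mod 503), i.e. (-186/503) = 1.
d is a quadratic residue mod p, hence 503 splits in O_K.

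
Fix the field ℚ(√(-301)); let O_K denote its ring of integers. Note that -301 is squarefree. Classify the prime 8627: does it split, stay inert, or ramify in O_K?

remains prime (inert)

d = -301 ≡ 3 (mod 4), so O_K = ℤ[√-301] and disc(K) = 4d = -1204.
Since gcd(8627, -1204) = 1 the prime 8627 does not ramify.
(-301/8627) = 8326^4313 mod 8627 = 8626, giving Legendre symbol -1.
Legendre symbol -1 ⇒ 8627 is inert.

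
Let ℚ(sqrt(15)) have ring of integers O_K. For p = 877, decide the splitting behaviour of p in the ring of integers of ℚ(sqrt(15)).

remains prime (inert)

Since 15 ≢ 1 mod 4, the ring of integers is ℤ[√15] with discriminant 4·15 = 60.
877 ∤ 60, so 877 is unramified.
Compute (15/877) via Euler: 15^((877-1)/2) mod 877 = 876, so (15/877) = -1.
d is a non-residue mod p, hence 877 remains inert in O_K.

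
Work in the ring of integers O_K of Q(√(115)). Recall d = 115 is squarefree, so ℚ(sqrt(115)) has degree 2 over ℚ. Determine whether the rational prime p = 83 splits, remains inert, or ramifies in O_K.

inert

d = 115 ≡ 3 (mod 4), so O_K = ℤ[√115] and disc(K) = 4d = 460.
Since gcd(83, 460) = 1 the prime 83 does not ramify.
(115/83) = 32^41 mod 83 = 82, giving Legendre symbol -1.
Legendre symbol -1 ⇒ 83 is inert.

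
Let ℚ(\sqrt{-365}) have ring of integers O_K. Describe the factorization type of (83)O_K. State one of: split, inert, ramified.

remains prime (inert)

d = -365 ≡ 3 (mod 4), so O_K = ℤ[√-365] and disc(K) = 4d = -1460.
disc(K) = -1460 is not divisible by 83; 83 is unramified.
Legendre symbol by Euler's criterion: (-365/83) ≡ (-365)^41 ≡ 82 (mod 83), i.e. (-365/83) = -1.
Legendre symbol -1 ⇒ 83 is inert.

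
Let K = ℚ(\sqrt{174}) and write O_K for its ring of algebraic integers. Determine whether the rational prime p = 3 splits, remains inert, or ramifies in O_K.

3 is ramified

d = 174 ≡ 2 (mod 4), so O_K = ℤ[√174] and disc(K) = 4d = 696.
3 divides disc(K) = 696, so 3 ramifies.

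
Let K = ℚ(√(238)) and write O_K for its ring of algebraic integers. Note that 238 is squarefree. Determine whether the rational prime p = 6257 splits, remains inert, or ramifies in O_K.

238 mod 4 = 2, hence disc K = 4·238 = 952 and O_K = ℤ[√238].
Since gcd(6257, 952) = 1 the prime 6257 does not ramify.
Legendre symbol by Euler's criterion: (238/6257) ≡ 238^3128 ≡ 6256 (mod 6257), i.e. (238/6257) = -1.
(238/6257) = -1, so 6257 is inert.

6257 remains inert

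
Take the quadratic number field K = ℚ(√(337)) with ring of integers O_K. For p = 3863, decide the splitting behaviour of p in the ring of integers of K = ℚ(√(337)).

337 mod 4 = 1, hence disc K = 337 and O_K = ℤ[(1+√337)/2].
3863 ∤ 337, so 3863 is unramified.
(337/3863) = 337^1931 mod 3863 = 1, giving Legendre symbol 1.
d is a quadratic residue mod p, hence 3863 splits in O_K.

p splits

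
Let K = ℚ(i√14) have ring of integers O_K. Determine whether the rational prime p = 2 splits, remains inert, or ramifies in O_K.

ramifies in O_K

Since -14 ≢ 1 mod 4, the ring of integers is ℤ[√-14] with discriminant 4·(-14) = -56.
2 divides disc(K) = -56, so 2 ramifies.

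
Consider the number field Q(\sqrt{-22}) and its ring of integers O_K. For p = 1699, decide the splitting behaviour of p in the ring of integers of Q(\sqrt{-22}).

p is inert

d = -22 ≡ 2 (mod 4), so O_K = ℤ[√-22] and disc(K) = 4d = -88.
Since gcd(1699, -88) = 1 the prime 1699 does not ramify.
Legendre symbol by Euler's criterion: (-22/1699) ≡ (-22)^849 ≡ 1698 (mod 1699), i.e. (-22/1699) = -1.
d is a non-residue mod p, hence 1699 remains inert in O_K.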